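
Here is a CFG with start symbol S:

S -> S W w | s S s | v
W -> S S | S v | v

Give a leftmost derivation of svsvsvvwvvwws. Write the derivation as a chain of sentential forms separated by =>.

S => sSs => sSWws => svWws => svSSws => svSWwSws => svsSsWwSws => svsvsWwSws => svsvsSvwSws => svsvsvvwSws => svsvsvvwSWwws => svsvsvvwvWwws => svsvsvvwvvwws

S => sSs   [S -> s S s]
sSs => sSWws   [S -> S W w]
sSWws => svWws   [S -> v]
svWws => svSSws   [W -> S S]
svSSws => svSWwSws   [S -> S W w]
svSWwSws => svsSsWwSws   [S -> s S s]
svsSsWwSws => svsvsWwSws   [S -> v]
svsvsWwSws => svsvsSvwSws   [W -> S v]
svsvsSvwSws => svsvsvvwSws   [S -> v]
svsvsvvwSws => svsvsvvwSWwws   [S -> S W w]
svsvsvvwSWwws => svsvsvvwvWwws   [S -> v]
svsvsvvwvWwws => svsvsvvwvvwws   [W -> v]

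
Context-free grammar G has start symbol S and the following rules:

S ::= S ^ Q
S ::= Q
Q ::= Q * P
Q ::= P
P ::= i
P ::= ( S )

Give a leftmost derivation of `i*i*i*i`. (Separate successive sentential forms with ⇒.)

S⇒Q⇒Q*P⇒Q*P*P⇒Q*P*P*P⇒P*P*P*P⇒i*P*P*P⇒i*i*P*P⇒i*i*i*P⇒i*i*i*i

S ⇒ Q   [S ::= Q]
Q ⇒ Q*P   [Q ::= Q * P]
Q*P ⇒ Q*P*P   [Q ::= Q * P]
Q*P*P ⇒ Q*P*P*P   [Q ::= Q * P]
Q*P*P*P ⇒ P*P*P*P   [Q ::= P]
P*P*P*P ⇒ i*P*P*P   [P ::= i]
i*P*P*P ⇒ i*i*P*P   [P ::= i]
i*i*P*P ⇒ i*i*i*P   [P ::= i]
i*i*i*P ⇒ i*i*i*i   [P ::= i]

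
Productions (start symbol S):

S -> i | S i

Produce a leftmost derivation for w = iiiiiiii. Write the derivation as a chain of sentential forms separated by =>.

S => Si => Sii => Siii => Siiii => Siiiii => Siiiiii => Siiiiiii => iiiiiiii

S => Si   [S -> S i]
Si => Sii   [S -> S i]
Sii => Siii   [S -> S i]
Siii => Siiii   [S -> S i]
Siiii => Siiiii   [S -> S i]
Siiiii => Siiiiii   [S -> S i]
Siiiiii => Siiiiiii   [S -> S i]
Siiiiiii => iiiiiiii   [S -> i]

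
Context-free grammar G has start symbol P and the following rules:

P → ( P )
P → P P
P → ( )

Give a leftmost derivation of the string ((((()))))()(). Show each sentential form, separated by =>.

P => PP   [P → P P]
PP => PPP   [P → P P]
PPP => (P)PP   [P → ( P )]
(P)PP => ((P))PP   [P → ( P )]
((P))PP => (((P)))PP   [P → ( P )]
(((P)))PP => ((((P))))PP   [P → ( P )]
((((P))))PP => ((((()))))PP   [P → ( )]
((((()))))PP => ((((()))))()P   [P → ( )]
((((()))))()P => ((((()))))()()   [P → ( )]

P => PP => PPP => (P)PP => ((P))PP => (((P)))PP => ((((P))))PP => ((((()))))PP => ((((()))))()P => ((((()))))()()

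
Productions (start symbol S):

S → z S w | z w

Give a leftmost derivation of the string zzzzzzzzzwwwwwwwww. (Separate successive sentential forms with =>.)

S => zSw   [S → z S w]
zSw => zzSww   [S → z S w]
zzSww => zzzSwww   [S → z S w]
zzzSwww => zzzzSwwww   [S → z S w]
zzzzSwwww => zzzzzSwwwww   [S → z S w]
zzzzzSwwwww => zzzzzzSwwwwww   [S → z S w]
zzzzzzSwwwwww => zzzzzzzSwwwwwww   [S → z S w]
zzzzzzzSwwwwwww => zzzzzzzzSwwwwwwww   [S → z S w]
zzzzzzzzSwwwwwwww => zzzzzzzzzwwwwwwwww   [S → z w]

S=>zSw=>zzSww=>zzzSwww=>zzzzSwwww=>zzzzzSwwwww=>zzzzzzSwwwwww=>zzzzzzzSwwwwwww=>zzzzzzzzSwwwwwwww=>zzzzzzzzzwwwwwwwww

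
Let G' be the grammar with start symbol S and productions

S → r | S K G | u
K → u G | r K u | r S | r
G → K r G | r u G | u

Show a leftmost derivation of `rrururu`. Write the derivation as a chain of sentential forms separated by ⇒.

S ⇒ SKG   [S → S K G]
SKG ⇒ SKGKG   [S → S K G]
SKGKG ⇒ SKGKGKG   [S → S K G]
SKGKGKG ⇒ rKGKGKG   [S → r]
rKGKGKG ⇒ rrGKGKG   [K → r]
rrGKGKG ⇒ rruKGKG   [G → u]
rruKGKG ⇒ rrurGKG   [K → r]
rrurGKG ⇒ rruruKG   [G → u]
rruruKG ⇒ rrururG   [K → r]
rrururG ⇒ rrururu   [G → u]

S ⇒ SKG ⇒ SKGKG ⇒ SKGKGKG ⇒ rKGKGKG ⇒ rrGKGKG ⇒ rruKGKG ⇒ rrurGKG ⇒ rruruKG ⇒ rrururG ⇒ rrururu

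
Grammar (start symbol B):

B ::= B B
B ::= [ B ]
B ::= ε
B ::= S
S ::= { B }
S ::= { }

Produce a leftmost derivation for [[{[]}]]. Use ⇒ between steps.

B ⇒ [B]   [B ::= [ B ]]
[B] ⇒ [[B]]   [B ::= [ B ]]
[[B]] ⇒ [[S]]   [B ::= S]
[[S]] ⇒ [[{B}]]   [S ::= { B }]
[[{B}]] ⇒ [[{[B]}]]   [B ::= [ B ]]
[[{[B]}]] ⇒ [[{[]}]]   [B ::= ε]

B ⇒ [B] ⇒ [[B]] ⇒ [[S]] ⇒ [[{B}]] ⇒ [[{[B]}]] ⇒ [[{[]}]]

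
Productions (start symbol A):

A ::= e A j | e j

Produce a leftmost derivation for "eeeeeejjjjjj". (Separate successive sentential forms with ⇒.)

A⇒eAj⇒eeAjj⇒eeeAjjj⇒eeeeAjjjj⇒eeeeeAjjjjj⇒eeeeeejjjjjj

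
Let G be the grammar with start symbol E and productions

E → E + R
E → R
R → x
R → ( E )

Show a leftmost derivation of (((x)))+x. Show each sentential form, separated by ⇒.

E ⇒ E+R ⇒ R+R ⇒ (E)+R ⇒ (R)+R ⇒ ((E))+R ⇒ ((R))+R ⇒ (((E)))+R ⇒ (((R)))+R ⇒ (((x)))+R ⇒ (((x)))+x

E ⇒ E+R   [E → E + R]
E+R ⇒ R+R   [E → R]
R+R ⇒ (E)+R   [R → ( E )]
(E)+R ⇒ (R)+R   [E → R]
(R)+R ⇒ ((E))+R   [R → ( E )]
((E))+R ⇒ ((R))+R   [E → R]
((R))+R ⇒ (((E)))+R   [R → ( E )]
(((E)))+R ⇒ (((R)))+R   [E → R]
(((R)))+R ⇒ (((x)))+R   [R → x]
(((x)))+R ⇒ (((x)))+x   [R → x]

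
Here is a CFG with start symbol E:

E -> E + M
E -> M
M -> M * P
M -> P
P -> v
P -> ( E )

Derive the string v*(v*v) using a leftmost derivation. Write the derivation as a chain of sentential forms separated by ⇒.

E ⇒ M   [E -> M]
M ⇒ M*P   [M -> M * P]
M*P ⇒ P*P   [M -> P]
P*P ⇒ v*P   [P -> v]
v*P ⇒ v*(E)   [P -> ( E )]
v*(E) ⇒ v*(M)   [E -> M]
v*(M) ⇒ v*(M*P)   [M -> M * P]
v*(M*P) ⇒ v*(P*P)   [M -> P]
v*(P*P) ⇒ v*(v*P)   [P -> v]
v*(v*P) ⇒ v*(v*v)   [P -> v]

E ⇒ M ⇒ M*P ⇒ P*P ⇒ v*P ⇒ v*(E) ⇒ v*(M) ⇒ v*(M*P) ⇒ v*(P*P) ⇒ v*(v*P) ⇒ v*(v*v)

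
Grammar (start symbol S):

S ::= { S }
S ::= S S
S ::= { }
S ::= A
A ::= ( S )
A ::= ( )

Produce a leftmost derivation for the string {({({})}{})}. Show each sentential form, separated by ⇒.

S ⇒ {S}   [S ::= { S }]
{S} ⇒ {A}   [S ::= A]
{A} ⇒ {(S)}   [A ::= ( S )]
{(S)} ⇒ {(SS)}   [S ::= S S]
{(SS)} ⇒ {({S}S)}   [S ::= { S }]
{({S}S)} ⇒ {({A}S)}   [S ::= A]
{({A}S)} ⇒ {({(S)}S)}   [A ::= ( S )]
{({(S)}S)} ⇒ {({({})}S)}   [S ::= { }]
{({({})}S)} ⇒ {({({})}{})}   [S ::= { }]

S⇒{S}⇒{A}⇒{(S)}⇒{(SS)}⇒{({S}S)}⇒{({A}S)}⇒{({(S)}S)}⇒{({({})}S)}⇒{({({})}{})}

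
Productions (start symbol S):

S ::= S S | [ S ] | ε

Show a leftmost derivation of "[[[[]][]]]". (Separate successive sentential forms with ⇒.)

S ⇒ [S] ⇒ [[S]] ⇒ [[SS]] ⇒ [[[S]S]] ⇒ [[[SS]S]] ⇒ [[[[S]S]S]] ⇒ [[[[]S]S]] ⇒ [[[[]]S]] ⇒ [[[[]][S]]] ⇒ [[[[]][]]]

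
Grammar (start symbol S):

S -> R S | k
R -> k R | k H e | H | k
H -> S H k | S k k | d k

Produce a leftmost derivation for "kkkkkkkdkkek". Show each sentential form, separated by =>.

S => RS => kHeS => kSHkeS => kRSHkeS => kHSHkeS => kSHkSHkeS => kkHkSHkeS => kkSkkkSHkeS => kkkkkkSHkeS => kkkkkkkHkeS => kkkkkkkdkkeS => kkkkkkkdkkek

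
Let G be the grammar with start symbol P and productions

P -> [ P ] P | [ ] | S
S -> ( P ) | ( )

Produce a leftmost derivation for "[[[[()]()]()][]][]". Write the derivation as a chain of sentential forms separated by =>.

P => [P]P => [[P]P]P => [[[P]P]P]P => [[[[P]P]P]P]P => [[[[S]P]P]P]P => [[[[()]P]P]P]P => [[[[()]S]P]P]P => [[[[()]()]P]P]P => [[[[()]()]S]P]P => [[[[()]()]()]P]P => [[[[()]()]()][]]P => [[[[()]()]()][]][]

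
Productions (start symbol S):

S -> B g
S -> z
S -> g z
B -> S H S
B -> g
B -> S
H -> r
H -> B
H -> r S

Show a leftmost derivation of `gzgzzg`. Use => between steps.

S => Bg   [S -> B g]
Bg => SHSg   [B -> S H S]
SHSg => gzHSg   [S -> g z]
gzHSg => gzBSg   [H -> B]
gzBSg => gzSSg   [B -> S]
gzSSg => gzgzSg   [S -> g z]
gzgzSg => gzgzzg   [S -> z]

S => Bg => SHSg => gzHSg => gzBSg => gzSSg => gzgzSg => gzgzzg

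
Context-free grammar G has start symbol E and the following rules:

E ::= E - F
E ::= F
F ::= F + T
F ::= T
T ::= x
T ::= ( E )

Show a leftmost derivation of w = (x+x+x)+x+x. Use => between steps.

E => F   [E ::= F]
F => F+T   [F ::= F + T]
F+T => F+T+T   [F ::= F + T]
F+T+T => T+T+T   [F ::= T]
T+T+T => (E)+T+T   [T ::= ( E )]
(E)+T+T => (F)+T+T   [E ::= F]
(F)+T+T => (F+T)+T+T   [F ::= F + T]
(F+T)+T+T => (F+T+T)+T+T   [F ::= F + T]
(F+T+T)+T+T => (T+T+T)+T+T   [F ::= T]
(T+T+T)+T+T => (x+T+T)+T+T   [T ::= x]
(x+T+T)+T+T => (x+x+T)+T+T   [T ::= x]
(x+x+T)+T+T => (x+x+x)+T+T   [T ::= x]
(x+x+x)+T+T => (x+x+x)+x+T   [T ::= x]
(x+x+x)+x+T => (x+x+x)+x+x   [T ::= x]

E => F => F+T => F+T+T => T+T+T => (E)+T+T => (F)+T+T => (F+T)+T+T => (F+T+T)+T+T => (T+T+T)+T+T => (x+T+T)+T+T => (x+x+T)+T+T => (x+x+x)+T+T => (x+x+x)+x+T => (x+x+x)+x+x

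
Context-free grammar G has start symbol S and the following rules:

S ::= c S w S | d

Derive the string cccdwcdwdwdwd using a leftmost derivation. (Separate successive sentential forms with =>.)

S=>cSwS=>ccSwSwS=>cccSwSwSwS=>cccdwSwSwS=>cccdwcSwSwSwS=>cccdwcdwSwSwS=>cccdwcdwdwSwS=>cccdwcdwdwdwS=>cccdwcdwdwdwd

S => cSwS   [S ::= c S w S]
cSwS => ccSwSwS   [S ::= c S w S]
ccSwSwS => cccSwSwSwS   [S ::= c S w S]
cccSwSwSwS => cccdwSwSwS   [S ::= d]
cccdwSwSwS => cccdwcSwSwSwS   [S ::= c S w S]
cccdwcSwSwSwS => cccdwcdwSwSwS   [S ::= d]
cccdwcdwSwSwS => cccdwcdwdwSwS   [S ::= d]
cccdwcdwdwSwS => cccdwcdwdwdwS   [S ::= d]
cccdwcdwdwdwS => cccdwcdwdwdwd   [S ::= d]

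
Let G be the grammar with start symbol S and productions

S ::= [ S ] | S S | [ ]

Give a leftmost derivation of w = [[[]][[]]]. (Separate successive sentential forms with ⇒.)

S ⇒ [S] ⇒ [SS] ⇒ [[S]S] ⇒ [[[]]S] ⇒ [[[]][S]] ⇒ [[[]][[]]]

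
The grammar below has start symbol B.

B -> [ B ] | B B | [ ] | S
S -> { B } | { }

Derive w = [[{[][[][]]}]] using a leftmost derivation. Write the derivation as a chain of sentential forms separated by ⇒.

B ⇒ [B]   [B -> [ B ]]
[B] ⇒ [[B]]   [B -> [ B ]]
[[B]] ⇒ [[S]]   [B -> S]
[[S]] ⇒ [[{B}]]   [S -> { B }]
[[{B}]] ⇒ [[{BB}]]   [B -> B B]
[[{BB}]] ⇒ [[{[]B}]]   [B -> [ ]]
[[{[]B}]] ⇒ [[{[][B]}]]   [B -> [ B ]]
[[{[][B]}]] ⇒ [[{[][BB]}]]   [B -> B B]
[[{[][BB]}]] ⇒ [[{[][[]B]}]]   [B -> [ ]]
[[{[][[]B]}]] ⇒ [[{[][[][]]}]]   [B -> [ ]]

B ⇒ [B] ⇒ [[B]] ⇒ [[S]] ⇒ [[{B}]] ⇒ [[{BB}]] ⇒ [[{[]B}]] ⇒ [[{[][B]}]] ⇒ [[{[][BB]}]] ⇒ [[{[][[]B]}]] ⇒ [[{[][[][]]}]]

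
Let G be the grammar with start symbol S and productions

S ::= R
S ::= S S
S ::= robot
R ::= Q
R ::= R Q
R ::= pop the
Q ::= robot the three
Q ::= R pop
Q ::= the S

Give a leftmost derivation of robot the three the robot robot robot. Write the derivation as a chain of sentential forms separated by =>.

S => S S => S S S => R S S => R Q S S => Q Q S S => robot the three Q S S => robot the three the S S S => robot the three the robot S S => robot the three the robot robot S => robot the three the robot robot robot

S => S S   [S ::= S S]
S S => S S S   [S ::= S S]
S S S => R S S   [S ::= R]
R S S => R Q S S   [R ::= R Q]
R Q S S => Q Q S S   [R ::= Q]
Q Q S S => robot the three Q S S   [Q ::= robot the three]
robot the three Q S S => robot the three the S S S   [Q ::= the S]
robot the three the S S S => robot the three the robot S S   [S ::= robot]
robot the three the robot S S => robot the three the robot robot S   [S ::= robot]
robot the three the robot robot S => robot the three the robot robot robot   [S ::= robot]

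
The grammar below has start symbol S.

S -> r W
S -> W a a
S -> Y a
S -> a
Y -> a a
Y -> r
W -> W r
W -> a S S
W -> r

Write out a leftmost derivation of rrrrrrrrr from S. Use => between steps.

S => rW   [S -> r W]
rW => rWr   [W -> W r]
rWr => rWrr   [W -> W r]
rWrr => rWrrr   [W -> W r]
rWrrr => rWrrrr   [W -> W r]
rWrrrr => rWrrrrr   [W -> W r]
rWrrrrr => rWrrrrrr   [W -> W r]
rWrrrrrr => rWrrrrrrr   [W -> W r]
rWrrrrrrr => rrrrrrrrr   [W -> r]

S => rW => rWr => rWrr => rWrrr => rWrrrr => rWrrrrr => rWrrrrrr => rWrrrrrrr => rrrrrrrrr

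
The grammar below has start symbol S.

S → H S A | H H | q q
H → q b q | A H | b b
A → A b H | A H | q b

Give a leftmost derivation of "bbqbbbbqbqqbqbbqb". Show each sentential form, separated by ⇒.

S ⇒ HSA ⇒ bbSA ⇒ bbHHA ⇒ bbAHHA ⇒ bbAbHHHA ⇒ bbAHbHHHA ⇒ bbqbHbHHHA ⇒ bbqbbbbHHHA ⇒ bbqbbbbqbqHHA ⇒ bbqbbbbqbqqbqHA ⇒ bbqbbbbqbqqbqbbA ⇒ bbqbbbbqbqqbqbbqb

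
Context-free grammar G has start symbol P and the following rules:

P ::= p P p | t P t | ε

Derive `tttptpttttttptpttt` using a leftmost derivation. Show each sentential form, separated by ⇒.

P⇒tPt⇒ttPtt⇒tttPttt⇒tttpPpttt⇒tttptPtpttt⇒tttptpPptpttt⇒tttptptPtptpttt⇒tttptpttPttptpttt⇒tttptptttPtttptpttt⇒tttptpttttttptpttt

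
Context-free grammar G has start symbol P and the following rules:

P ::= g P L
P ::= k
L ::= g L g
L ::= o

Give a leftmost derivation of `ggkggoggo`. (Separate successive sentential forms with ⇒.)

P ⇒ gPL   [P ::= g P L]
gPL ⇒ ggPLL   [P ::= g P L]
ggPLL ⇒ ggkLL   [P ::= k]
ggkLL ⇒ ggkgLgL   [L ::= g L g]
ggkgLgL ⇒ ggkggLggL   [L ::= g L g]
ggkggLggL ⇒ ggkggoggL   [L ::= o]
ggkggoggL ⇒ ggkggoggo   [L ::= o]

P⇒gPL⇒ggPLL⇒ggkLL⇒ggkgLgL⇒ggkggLggL⇒ggkggoggL⇒ggkggoggo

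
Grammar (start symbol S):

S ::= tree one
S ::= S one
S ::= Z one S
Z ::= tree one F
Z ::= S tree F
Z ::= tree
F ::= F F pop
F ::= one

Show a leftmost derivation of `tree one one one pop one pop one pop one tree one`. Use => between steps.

S => Z one S => tree one F one S => tree one F F pop one S => tree one F F pop F pop one S => tree one F F pop F pop F pop one S => tree one one F pop F pop F pop one S => tree one one one pop F pop F pop one S => tree one one one pop one pop F pop one S => tree one one one pop one pop one pop one S => tree one one one pop one pop one pop one tree one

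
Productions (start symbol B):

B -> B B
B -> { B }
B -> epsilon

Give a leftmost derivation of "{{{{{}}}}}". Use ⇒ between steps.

B⇒{B}⇒{BB}⇒{{B}B}⇒{{BB}B}⇒{{{B}B}B}⇒{{{{B}}B}B}⇒{{{{BB}}B}B}⇒{{{{BBB}}B}B}⇒{{{{{B}BB}}B}B}⇒{{{{{}BB}}B}B}⇒{{{{{}B}}B}B}⇒{{{{{}}}B}B}⇒{{{{{}}}}B}⇒{{{{{}}}}}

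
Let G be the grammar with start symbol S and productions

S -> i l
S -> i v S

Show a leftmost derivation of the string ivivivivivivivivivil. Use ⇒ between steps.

S ⇒ ivS   [S -> i v S]
ivS ⇒ ivivS   [S -> i v S]
ivivS ⇒ ivivivS   [S -> i v S]
ivivivS ⇒ ivivivivS   [S -> i v S]
ivivivivS ⇒ ivivivivivS   [S -> i v S]
ivivivivivS ⇒ ivivivivivivS   [S -> i v S]
ivivivivivivS ⇒ ivivivivivivivS   [S -> i v S]
ivivivivivivivS ⇒ ivivivivivivivivS   [S -> i v S]
ivivivivivivivivS ⇒ ivivivivivivivivivS   [S -> i v S]
ivivivivivivivivivS ⇒ ivivivivivivivivivil   [S -> i l]

S ⇒ ivS ⇒ ivivS ⇒ ivivivS ⇒ ivivivivS ⇒ ivivivivivS ⇒ ivivivivivivS ⇒ ivivivivivivivS ⇒ ivivivivivivivivS ⇒ ivivivivivivivivivS ⇒ ivivivivivivivivivil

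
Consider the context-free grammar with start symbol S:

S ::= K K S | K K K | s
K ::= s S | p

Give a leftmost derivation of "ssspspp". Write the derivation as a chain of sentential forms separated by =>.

S => KKK => sSKK => sKKSKK => ssSKSKK => sssKSKK => ssspSKK => ssspsKK => ssspspK => ssspspp

S => KKK   [S ::= K K K]
KKK => sSKK   [K ::= s S]
sSKK => sKKSKK   [S ::= K K S]
sKKSKK => ssSKSKK   [K ::= s S]
ssSKSKK => sssKSKK   [S ::= s]
sssKSKK => ssspSKK   [K ::= p]
ssspSKK => ssspsKK   [S ::= s]
ssspsKK => ssspspK   [K ::= p]
ssspspK => ssspspp   [K ::= p]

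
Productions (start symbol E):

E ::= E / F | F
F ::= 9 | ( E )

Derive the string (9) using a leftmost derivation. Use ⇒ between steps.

E ⇒ F   [E ::= F]
F ⇒ (E)   [F ::= ( E )]
(E) ⇒ (F)   [E ::= F]
(F) ⇒ (9)   [F ::= 9]

E ⇒ F ⇒ (E) ⇒ (F) ⇒ (9)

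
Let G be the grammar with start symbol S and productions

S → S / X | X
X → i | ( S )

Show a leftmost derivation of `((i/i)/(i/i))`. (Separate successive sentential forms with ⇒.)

S ⇒ X   [S → X]
X ⇒ (S)   [X → ( S )]
(S) ⇒ (S/X)   [S → S / X]
(S/X) ⇒ (X/X)   [S → X]
(X/X) ⇒ ((S)/X)   [X → ( S )]
((S)/X) ⇒ ((S/X)/X)   [S → S / X]
((S/X)/X) ⇒ ((X/X)/X)   [S → X]
((X/X)/X) ⇒ ((i/X)/X)   [X → i]
((i/X)/X) ⇒ ((i/i)/X)   [X → i]
((i/i)/X) ⇒ ((i/i)/(S))   [X → ( S )]
((i/i)/(S)) ⇒ ((i/i)/(S/X))   [S → S / X]
((i/i)/(S/X)) ⇒ ((i/i)/(X/X))   [S → X]
((i/i)/(X/X)) ⇒ ((i/i)/(i/X))   [X → i]
((i/i)/(i/X)) ⇒ ((i/i)/(i/i))   [X → i]

S ⇒ X ⇒ (S) ⇒ (S/X) ⇒ (X/X) ⇒ ((S)/X) ⇒ ((S/X)/X) ⇒ ((X/X)/X) ⇒ ((i/X)/X) ⇒ ((i/i)/X) ⇒ ((i/i)/(S)) ⇒ ((i/i)/(S/X)) ⇒ ((i/i)/(X/X)) ⇒ ((i/i)/(i/X)) ⇒ ((i/i)/(i/i))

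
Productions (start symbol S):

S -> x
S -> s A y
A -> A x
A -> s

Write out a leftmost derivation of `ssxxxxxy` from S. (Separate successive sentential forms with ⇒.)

S ⇒ sAy   [S -> s A y]
sAy ⇒ sAxy   [A -> A x]
sAxy ⇒ sAxxy   [A -> A x]
sAxxy ⇒ sAxxxy   [A -> A x]
sAxxxy ⇒ sAxxxxy   [A -> A x]
sAxxxxy ⇒ sAxxxxxy   [A -> A x]
sAxxxxxy ⇒ ssxxxxxy   [A -> s]

S⇒sAy⇒sAxy⇒sAxxy⇒sAxxxy⇒sAxxxxy⇒sAxxxxxy⇒ssxxxxxy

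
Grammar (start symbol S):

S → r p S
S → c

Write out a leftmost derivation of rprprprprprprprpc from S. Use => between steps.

S => rpS   [S → r p S]
rpS => rprpS   [S → r p S]
rprpS => rprprpS   [S → r p S]
rprprpS => rprprprpS   [S → r p S]
rprprprpS => rprprprprpS   [S → r p S]
rprprprprpS => rprprprprprpS   [S → r p S]
rprprprprprpS => rprprprprprprpS   [S → r p S]
rprprprprprprpS => rprprprprprprprpS   [S → r p S]
rprprprprprprprpS => rprprprprprprprpc   [S → c]

S=>rpS=>rprpS=>rprprpS=>rprprprpS=>rprprprprpS=>rprprprprprpS=>rprprprprprprpS=>rprprprprprprprpS=>rprprprprprprprpc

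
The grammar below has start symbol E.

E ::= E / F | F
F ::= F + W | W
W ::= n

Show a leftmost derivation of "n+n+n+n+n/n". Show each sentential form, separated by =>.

E => E/F   [E ::= E / F]
E/F => F/F   [E ::= F]
F/F => F+W/F   [F ::= F + W]
F+W/F => F+W+W/F   [F ::= F + W]
F+W+W/F => F+W+W+W/F   [F ::= F + W]
F+W+W+W/F => F+W+W+W+W/F   [F ::= F + W]
F+W+W+W+W/F => W+W+W+W+W/F   [F ::= W]
W+W+W+W+W/F => n+W+W+W+W/F   [W ::= n]
n+W+W+W+W/F => n+n+W+W+W/F   [W ::= n]
n+n+W+W+W/F => n+n+n+W+W/F   [W ::= n]
n+n+n+W+W/F => n+n+n+n+W/F   [W ::= n]
n+n+n+n+W/F => n+n+n+n+n/F   [W ::= n]
n+n+n+n+n/F => n+n+n+n+n/W   [F ::= W]
n+n+n+n+n/W => n+n+n+n+n/n   [W ::= n]

E => E/F => F/F => F+W/F => F+W+W/F => F+W+W+W/F => F+W+W+W+W/F => W+W+W+W+W/F => n+W+W+W+W/F => n+n+W+W+W/F => n+n+n+W+W/F => n+n+n+n+W/F => n+n+n+n+n/F => n+n+n+n+n/W => n+n+n+n+n/n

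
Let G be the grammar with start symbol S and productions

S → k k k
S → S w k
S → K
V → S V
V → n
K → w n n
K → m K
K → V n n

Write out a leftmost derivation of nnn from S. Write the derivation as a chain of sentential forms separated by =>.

S => K => Vnn => nnn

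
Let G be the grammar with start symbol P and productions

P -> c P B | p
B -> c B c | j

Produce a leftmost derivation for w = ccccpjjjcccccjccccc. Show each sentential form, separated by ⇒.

P ⇒ cPB ⇒ ccPBB ⇒ cccPBBB ⇒ ccccPBBBB ⇒ ccccpBBBB ⇒ ccccpjBBB ⇒ ccccpjjBB ⇒ ccccpjjjB ⇒ ccccpjjjcBc ⇒ ccccpjjjccBcc ⇒ ccccpjjjcccBccc ⇒ ccccpjjjccccBcccc ⇒ ccccpjjjcccccBccccc ⇒ ccccpjjjcccccjccccc

P ⇒ cPB   [P -> c P B]
cPB ⇒ ccPBB   [P -> c P B]
ccPBB ⇒ cccPBBB   [P -> c P B]
cccPBBB ⇒ ccccPBBBB   [P -> c P B]
ccccPBBBB ⇒ ccccpBBBB   [P -> p]
ccccpBBBB ⇒ ccccpjBBB   [B -> j]
ccccpjBBB ⇒ ccccpjjBB   [B -> j]
ccccpjjBB ⇒ ccccpjjjB   [B -> j]
ccccpjjjB ⇒ ccccpjjjcBc   [B -> c B c]
ccccpjjjcBc ⇒ ccccpjjjccBcc   [B -> c B c]
ccccpjjjccBcc ⇒ ccccpjjjcccBccc   [B -> c B c]
ccccpjjjcccBccc ⇒ ccccpjjjccccBcccc   [B -> c B c]
ccccpjjjccccBcccc ⇒ ccccpjjjcccccBccccc   [B -> c B c]
ccccpjjjcccccBccccc ⇒ ccccpjjjcccccjccccc   [B -> j]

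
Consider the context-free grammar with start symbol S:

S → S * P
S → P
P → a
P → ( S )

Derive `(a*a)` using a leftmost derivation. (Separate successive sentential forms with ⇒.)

S⇒P⇒(S)⇒(S*P)⇒(P*P)⇒(a*P)⇒(a*a)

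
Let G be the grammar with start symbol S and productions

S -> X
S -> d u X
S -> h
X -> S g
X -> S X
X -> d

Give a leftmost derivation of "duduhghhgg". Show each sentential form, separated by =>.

S=>duX=>duSg=>duduXg=>duduSXg=>duduXXg=>duduSgXg=>duduhgXg=>duduhgSXg=>duduhghXg=>duduhghSgg=>duduhghhgg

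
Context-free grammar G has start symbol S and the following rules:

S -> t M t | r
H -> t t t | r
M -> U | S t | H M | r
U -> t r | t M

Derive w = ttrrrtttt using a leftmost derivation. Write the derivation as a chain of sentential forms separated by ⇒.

S ⇒ tMt ⇒ tStt ⇒ ttMttt ⇒ ttHMttt ⇒ ttrMttt ⇒ ttrHMttt ⇒ ttrrMttt ⇒ ttrrStttt ⇒ ttrrrtttt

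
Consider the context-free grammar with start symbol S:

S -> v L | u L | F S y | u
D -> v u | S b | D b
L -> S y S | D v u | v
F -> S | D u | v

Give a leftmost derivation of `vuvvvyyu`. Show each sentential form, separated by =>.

S => vL => vSyS => vFSyyS => vSSyyS => vuLSyyS => vuvSyyS => vuvvLyyS => vuvvvyyS => vuvvvyyu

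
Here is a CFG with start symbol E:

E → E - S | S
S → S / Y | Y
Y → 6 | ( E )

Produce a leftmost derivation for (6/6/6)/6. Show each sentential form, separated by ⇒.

E ⇒ S ⇒ S/Y ⇒ Y/Y ⇒ (E)/Y ⇒ (S)/Y ⇒ (S/Y)/Y ⇒ (S/Y/Y)/Y ⇒ (Y/Y/Y)/Y ⇒ (6/Y/Y)/Y ⇒ (6/6/Y)/Y ⇒ (6/6/6)/Y ⇒ (6/6/6)/6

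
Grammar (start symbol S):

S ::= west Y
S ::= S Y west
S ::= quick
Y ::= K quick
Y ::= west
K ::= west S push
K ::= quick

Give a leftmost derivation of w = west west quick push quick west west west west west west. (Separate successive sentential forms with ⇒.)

S ⇒ S Y west ⇒ S Y west Y west ⇒ S Y west Y west Y west ⇒ west Y Y west Y west Y west ⇒ west K quick Y west Y west Y west ⇒ west west S push quick Y west Y west Y west ⇒ west west quick push quick Y west Y west Y west ⇒ west west quick push quick west west Y west Y west ⇒ west west quick push quick west west west west Y west ⇒ west west quick push quick west west west west west west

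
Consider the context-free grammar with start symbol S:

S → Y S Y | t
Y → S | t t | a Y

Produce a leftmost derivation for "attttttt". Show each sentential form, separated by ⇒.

S ⇒ YSY   [S → Y S Y]
YSY ⇒ aYSY   [Y → a Y]
aYSY ⇒ aSSY   [Y → S]
aSSY ⇒ aYSYSY   [S → Y S Y]
aYSYSY ⇒ aSSYSY   [Y → S]
aSSYSY ⇒ atSYSY   [S → t]
atSYSY ⇒ attYSY   [S → t]
attYSY ⇒ attttSY   [Y → t t]
attttSY ⇒ atttttY   [S → t]
atttttY ⇒ attttttt   [Y → t t]

S ⇒ YSY ⇒ aYSY ⇒ aSSY ⇒ aYSYSY ⇒ aSSYSY ⇒ atSYSY ⇒ attYSY ⇒ attttSY ⇒ atttttY ⇒ attttttt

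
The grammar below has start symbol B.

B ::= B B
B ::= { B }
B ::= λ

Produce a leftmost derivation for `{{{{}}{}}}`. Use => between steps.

B => {B} => {{B}} => {{BB}} => {{{B}B}} => {{{{B}}B}} => {{{{}}B}} => {{{{}}BB}} => {{{{}}{B}B}} => {{{{}}{}B}} => {{{{}}{}}}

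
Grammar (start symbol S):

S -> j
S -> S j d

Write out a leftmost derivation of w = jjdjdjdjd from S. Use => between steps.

S => Sjd => Sjdjd => Sjdjdjd => Sjdjdjdjd => jjdjdjdjd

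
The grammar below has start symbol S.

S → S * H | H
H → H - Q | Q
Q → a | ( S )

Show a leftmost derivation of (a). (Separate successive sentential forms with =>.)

S=>H=>Q=>(S)=>(H)=>(Q)=>(a)

S => H   [S → H]
H => Q   [H → Q]
Q => (S)   [Q → ( S )]
(S) => (H)   [S → H]
(H) => (Q)   [H → Q]
(Q) => (a)   [Q → a]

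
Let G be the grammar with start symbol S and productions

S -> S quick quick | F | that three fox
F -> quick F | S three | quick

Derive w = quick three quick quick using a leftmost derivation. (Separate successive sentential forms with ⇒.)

S ⇒ S quick quick   [S -> S quick quick]
S quick quick ⇒ F quick quick   [S -> F]
F quick quick ⇒ S three quick quick   [F -> S three]
S three quick quick ⇒ F three quick quick   [S -> F]
F three quick quick ⇒ quick three quick quick   [F -> quick]

S ⇒ S quick quick ⇒ F quick quick ⇒ S three quick quick ⇒ F three quick quick ⇒ quick three quick quick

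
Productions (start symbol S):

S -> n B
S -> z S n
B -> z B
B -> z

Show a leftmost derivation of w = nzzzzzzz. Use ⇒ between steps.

S ⇒ nB   [S -> n B]
nB ⇒ nzB   [B -> z B]
nzB ⇒ nzzB   [B -> z B]
nzzB ⇒ nzzzB   [B -> z B]
nzzzB ⇒ nzzzzB   [B -> z B]
nzzzzB ⇒ nzzzzzB   [B -> z B]
nzzzzzB ⇒ nzzzzzzB   [B -> z B]
nzzzzzzB ⇒ nzzzzzzz   [B -> z]

S ⇒ nB ⇒ nzB ⇒ nzzB ⇒ nzzzB ⇒ nzzzzB ⇒ nzzzzzB ⇒ nzzzzzzB ⇒ nzzzzzzz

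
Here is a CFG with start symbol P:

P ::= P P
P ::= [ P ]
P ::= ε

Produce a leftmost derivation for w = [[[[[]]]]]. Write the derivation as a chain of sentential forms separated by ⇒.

P ⇒ [P]   [P ::= [ P ]]
[P] ⇒ [[P]]   [P ::= [ P ]]
[[P]] ⇒ [[PP]]   [P ::= P P]
[[PP]] ⇒ [[PPP]]   [P ::= P P]
[[PPP]] ⇒ [[[P]PP]]   [P ::= [ P ]]
[[[P]PP]] ⇒ [[[PP]PP]]   [P ::= P P]
[[[PP]PP]] ⇒ [[[[P]P]PP]]   [P ::= [ P ]]
[[[[P]P]PP]] ⇒ [[[[PP]P]PP]]   [P ::= P P]
[[[[PP]P]PP]] ⇒ [[[[[P]P]P]PP]]   [P ::= [ P ]]
[[[[[P]P]P]PP]] ⇒ [[[[[]P]P]PP]]   [P ::= ε]
[[[[[]P]P]PP]] ⇒ [[[[[]]P]PP]]   [P ::= ε]
[[[[[]]P]PP]] ⇒ [[[[[]]]PP]]   [P ::= ε]
[[[[[]]]PP]] ⇒ [[[[[]]]P]]   [P ::= ε]
[[[[[]]]P]] ⇒ [[[[[]]]]]   [P ::= ε]

P ⇒ [P] ⇒ [[P]] ⇒ [[PP]] ⇒ [[PPP]] ⇒ [[[P]PP]] ⇒ [[[PP]PP]] ⇒ [[[[P]P]PP]] ⇒ [[[[PP]P]PP]] ⇒ [[[[[P]P]P]PP]] ⇒ [[[[[]P]P]PP]] ⇒ [[[[[]]P]PP]] ⇒ [[[[[]]]PP]] ⇒ [[[[[]]]P]] ⇒ [[[[[]]]]]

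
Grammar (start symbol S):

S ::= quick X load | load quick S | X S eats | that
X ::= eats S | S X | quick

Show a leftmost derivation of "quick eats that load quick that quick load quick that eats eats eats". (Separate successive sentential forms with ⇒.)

S ⇒ X S eats ⇒ quick S eats ⇒ quick X S eats eats ⇒ quick eats S S eats eats ⇒ quick eats that S eats eats ⇒ quick eats that load quick S eats eats ⇒ quick eats that load quick X S eats eats eats ⇒ quick eats that load quick S X S eats eats eats ⇒ quick eats that load quick that X S eats eats eats ⇒ quick eats that load quick that quick S eats eats eats ⇒ quick eats that load quick that quick load quick S eats eats eats ⇒ quick eats that load quick that quick load quick that eats eats eats

S ⇒ X S eats   [S ::= X S eats]
X S eats ⇒ quick S eats   [X ::= quick]
quick S eats ⇒ quick X S eats eats   [S ::= X S eats]
quick X S eats eats ⇒ quick eats S S eats eats   [X ::= eats S]
quick eats S S eats eats ⇒ quick eats that S eats eats   [S ::= that]
quick eats that S eats eats ⇒ quick eats that load quick S eats eats   [S ::= load quick S]
quick eats that load quick S eats eats ⇒ quick eats that load quick X S eats eats eats   [S ::= X S eats]
quick eats that load quick X S eats eats eats ⇒ quick eats that load quick S X S eats eats eats   [X ::= S X]
quick eats that load quick S X S eats eats eats ⇒ quick eats that load quick that X S eats eats eats   [S ::= that]
quick eats that load quick that X S eats eats eats ⇒ quick eats that load quick that quick S eats eats eats   [X ::= quick]
quick eats that load quick that quick S eats eats eats ⇒ quick eats that load quick that quick load quick S eats eats eats   [S ::= load quick S]
quick eats that load quick that quick load quick S eats eats eats ⇒ quick eats that load quick that quick load quick that eats eats eats   [S ::= that]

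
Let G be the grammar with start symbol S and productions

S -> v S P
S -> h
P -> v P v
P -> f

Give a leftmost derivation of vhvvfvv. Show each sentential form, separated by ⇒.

S ⇒ vSP ⇒ vhP ⇒ vhvPv ⇒ vhvvPvv ⇒ vhvvfvv

S ⇒ vSP   [S -> v S P]
vSP ⇒ vhP   [S -> h]
vhP ⇒ vhvPv   [P -> v P v]
vhvPv ⇒ vhvvPvv   [P -> v P v]
vhvvPvv ⇒ vhvvfvv   [P -> f]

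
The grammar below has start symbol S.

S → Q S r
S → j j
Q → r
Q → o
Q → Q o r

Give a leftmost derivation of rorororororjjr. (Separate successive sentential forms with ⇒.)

S ⇒ QSr   [S → Q S r]
QSr ⇒ QorSr   [Q → Q o r]
QorSr ⇒ QororSr   [Q → Q o r]
QororSr ⇒ QorororSr   [Q → Q o r]
QorororSr ⇒ QororororSr   [Q → Q o r]
QororororSr ⇒ QorororororSr   [Q → Q o r]
QorororororSr ⇒ rorororororSr   [Q → r]
rorororororSr ⇒ rorororororjjr   [S → j j]

S⇒QSr⇒QorSr⇒QororSr⇒QorororSr⇒QororororSr⇒QorororororSr⇒rorororororSr⇒rorororororjjr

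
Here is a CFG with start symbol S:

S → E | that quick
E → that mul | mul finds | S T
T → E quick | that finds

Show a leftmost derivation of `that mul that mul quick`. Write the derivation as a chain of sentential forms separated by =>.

S => E => S T => E T => that mul T => that mul E quick => that mul that mul quick

S => E   [S → E]
E => S T   [E → S T]
S T => E T   [S → E]
E T => that mul T   [E → that mul]
that mul T => that mul E quick   [T → E quick]
that mul E quick => that mul that mul quick   [E → that mul]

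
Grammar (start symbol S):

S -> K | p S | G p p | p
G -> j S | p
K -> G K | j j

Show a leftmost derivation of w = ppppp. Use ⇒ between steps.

S⇒pS⇒ppS⇒ppGpp⇒ppppp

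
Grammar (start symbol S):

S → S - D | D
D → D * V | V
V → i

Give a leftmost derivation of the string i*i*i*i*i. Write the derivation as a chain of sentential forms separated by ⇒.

S ⇒ D ⇒ D*V ⇒ D*V*V ⇒ D*V*V*V ⇒ D*V*V*V*V ⇒ V*V*V*V*V ⇒ i*V*V*V*V ⇒ i*i*V*V*V ⇒ i*i*i*V*V ⇒ i*i*i*i*V ⇒ i*i*i*i*i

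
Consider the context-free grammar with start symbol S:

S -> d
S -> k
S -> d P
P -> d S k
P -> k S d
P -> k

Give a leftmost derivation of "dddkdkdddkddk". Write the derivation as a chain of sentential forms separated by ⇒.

S ⇒ dP ⇒ ddSk ⇒ dddPk ⇒ dddkSdk ⇒ dddkdPdk ⇒ dddkdkSddk ⇒ dddkdkdPddk ⇒ dddkdkddSkddk ⇒ dddkdkdddkddk

S ⇒ dP   [S -> d P]
dP ⇒ ddSk   [P -> d S k]
ddSk ⇒ dddPk   [S -> d P]
dddPk ⇒ dddkSdk   [P -> k S d]
dddkSdk ⇒ dddkdPdk   [S -> d P]
dddkdPdk ⇒ dddkdkSddk   [P -> k S d]
dddkdkSddk ⇒ dddkdkdPddk   [S -> d P]
dddkdkdPddk ⇒ dddkdkddSkddk   [P -> d S k]
dddkdkddSkddk ⇒ dddkdkdddkddk   [S -> d]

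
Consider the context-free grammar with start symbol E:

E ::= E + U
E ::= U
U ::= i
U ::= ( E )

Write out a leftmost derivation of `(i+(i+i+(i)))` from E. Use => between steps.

E => U   [E ::= U]
U => (E)   [U ::= ( E )]
(E) => (E+U)   [E ::= E + U]
(E+U) => (U+U)   [E ::= U]
(U+U) => (i+U)   [U ::= i]
(i+U) => (i+(E))   [U ::= ( E )]
(i+(E)) => (i+(E+U))   [E ::= E + U]
(i+(E+U)) => (i+(E+U+U))   [E ::= E + U]
(i+(E+U+U)) => (i+(U+U+U))   [E ::= U]
(i+(U+U+U)) => (i+(i+U+U))   [U ::= i]
(i+(i+U+U)) => (i+(i+i+U))   [U ::= i]
(i+(i+i+U)) => (i+(i+i+(E)))   [U ::= ( E )]
(i+(i+i+(E))) => (i+(i+i+(U)))   [E ::= U]
(i+(i+i+(U))) => (i+(i+i+(i)))   [U ::= i]

E => U => (E) => (E+U) => (U+U) => (i+U) => (i+(E)) => (i+(E+U)) => (i+(E+U+U)) => (i+(U+U+U)) => (i+(i+U+U)) => (i+(i+i+U)) => (i+(i+i+(E))) => (i+(i+i+(U))) => (i+(i+i+(i)))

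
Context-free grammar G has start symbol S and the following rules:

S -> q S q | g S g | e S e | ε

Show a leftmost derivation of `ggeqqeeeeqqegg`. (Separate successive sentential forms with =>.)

S=>gSg=>ggSgg=>ggeSegg=>ggeqSqegg=>ggeqqSqqegg=>ggeqqeSeqqegg=>ggeqqeeSeeqqegg=>ggeqqeeeeqqegg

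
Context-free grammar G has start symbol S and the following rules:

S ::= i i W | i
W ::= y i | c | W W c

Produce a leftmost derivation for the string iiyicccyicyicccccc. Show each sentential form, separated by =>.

S => iiW   [S ::= i i W]
iiW => iiWWc   [W ::= W W c]
iiWWc => iiWWcWc   [W ::= W W c]
iiWWcWc => iiyiWcWc   [W ::= y i]
iiyiWcWc => iiyiWWccWc   [W ::= W W c]
iiyiWWccWc => iiyiWWcWccWc   [W ::= W W c]
iiyiWWcWccWc => iiyiWWcWcWccWc   [W ::= W W c]
iiyiWWcWcWccWc => iiyiWWcWcWcWccWc   [W ::= W W c]
iiyiWWcWcWcWccWc => iiyicWcWcWcWccWc   [W ::= c]
iiyicWcWcWcWccWc => iiyicccWcWcWccWc   [W ::= c]
iiyicccWcWcWccWc => iiyicccyicWcWccWc   [W ::= y i]
iiyicccyicWcWccWc => iiyicccyicyicWccWc   [W ::= y i]
iiyicccyicyicWccWc => iiyicccyicyiccccWc   [W ::= c]
iiyicccyicyiccccWc => iiyicccyicyicccccc   [W ::= c]

S=>iiW=>iiWWc=>iiWWcWc=>iiyiWcWc=>iiyiWWccWc=>iiyiWWcWccWc=>iiyiWWcWcWccWc=>iiyiWWcWcWcWccWc=>iiyicWcWcWcWccWc=>iiyicccWcWcWccWc=>iiyicccyicWcWccWc=>iiyicccyicyicWccWc=>iiyicccyicyiccccWc=>iiyicccyicyicccccc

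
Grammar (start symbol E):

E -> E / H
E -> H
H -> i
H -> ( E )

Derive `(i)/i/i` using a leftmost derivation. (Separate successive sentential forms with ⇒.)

E ⇒ E/H   [E -> E / H]
E/H ⇒ E/H/H   [E -> E / H]
E/H/H ⇒ H/H/H   [E -> H]
H/H/H ⇒ (E)/H/H   [H -> ( E )]
(E)/H/H ⇒ (H)/H/H   [E -> H]
(H)/H/H ⇒ (i)/H/H   [H -> i]
(i)/H/H ⇒ (i)/i/H   [H -> i]
(i)/i/H ⇒ (i)/i/i   [H -> i]

E⇒E/H⇒E/H/H⇒H/H/H⇒(E)/H/H⇒(H)/H/H⇒(i)/H/H⇒(i)/i/H⇒(i)/i/i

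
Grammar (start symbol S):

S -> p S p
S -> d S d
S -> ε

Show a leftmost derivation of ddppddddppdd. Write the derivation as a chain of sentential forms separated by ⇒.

S ⇒ dSd ⇒ ddSdd ⇒ ddpSpdd ⇒ ddppSppdd ⇒ ddppdSdppdd ⇒ ddppddSddppdd ⇒ ddppddddppdd

S ⇒ dSd   [S -> d S d]
dSd ⇒ ddSdd   [S -> d S d]
ddSdd ⇒ ddpSpdd   [S -> p S p]
ddpSpdd ⇒ ddppSppdd   [S -> p S p]
ddppSppdd ⇒ ddppdSdppdd   [S -> d S d]
ddppdSdppdd ⇒ ddppddSddppdd   [S -> d S d]
ddppddSddppdd ⇒ ddppddddppdd   [S -> ε]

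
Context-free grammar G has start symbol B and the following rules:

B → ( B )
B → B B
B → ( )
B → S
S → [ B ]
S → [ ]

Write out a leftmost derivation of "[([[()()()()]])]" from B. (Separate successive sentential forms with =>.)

B => S   [B → S]
S => [B]   [S → [ B ]]
[B] => [(B)]   [B → ( B )]
[(B)] => [(S)]   [B → S]
[(S)] => [([B])]   [S → [ B ]]
[([B])] => [([S])]   [B → S]
[([S])] => [([[B]])]   [S → [ B ]]
[([[B]])] => [([[BB]])]   [B → B B]
[([[BB]])] => [([[BBB]])]   [B → B B]
[([[BBB]])] => [([[BBBB]])]   [B → B B]
[([[BBBB]])] => [([[()BBB]])]   [B → ( )]
[([[()BBB]])] => [([[()()BB]])]   [B → ( )]
[([[()()BB]])] => [([[()()()B]])]   [B → ( )]
[([[()()()B]])] => [([[()()()()]])]   [B → ( )]

B=>S=>[B]=>[(B)]=>[(S)]=>[([B])]=>[([S])]=>[([[B]])]=>[([[BB]])]=>[([[BBB]])]=>[([[BBBB]])]=>[([[()BBB]])]=>[([[()()BB]])]=>[([[()()()B]])]=>[([[()()()()]])]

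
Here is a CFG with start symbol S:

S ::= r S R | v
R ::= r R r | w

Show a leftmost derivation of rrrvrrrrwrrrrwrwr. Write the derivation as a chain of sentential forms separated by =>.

S => rSR => rrSRR => rrrSRRR => rrrvRRR => rrrvrRrRR => rrrvrrRrrRR => rrrvrrrRrrrRR => rrrvrrrrRrrrrRR => rrrvrrrrwrrrrRR => rrrvrrrrwrrrrwR => rrrvrrrrwrrrrwrRr => rrrvrrrrwrrrrwrwr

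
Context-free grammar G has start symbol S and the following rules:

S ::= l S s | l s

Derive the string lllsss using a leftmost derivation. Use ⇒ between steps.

S ⇒ lSs ⇒ llSss ⇒ lllsss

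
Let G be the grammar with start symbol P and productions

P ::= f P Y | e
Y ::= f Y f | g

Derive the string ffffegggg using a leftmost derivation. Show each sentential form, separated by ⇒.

P ⇒ fPY   [P ::= f P Y]
fPY ⇒ ffPYY   [P ::= f P Y]
ffPYY ⇒ fffPYYY   [P ::= f P Y]
fffPYYY ⇒ ffffPYYYY   [P ::= f P Y]
ffffPYYYY ⇒ ffffeYYYY   [P ::= e]
ffffeYYYY ⇒ ffffegYYY   [Y ::= g]
ffffegYYY ⇒ ffffeggYY   [Y ::= g]
ffffeggYY ⇒ ffffegggY   [Y ::= g]
ffffegggY ⇒ ffffegggg   [Y ::= g]

P⇒fPY⇒ffPYY⇒fffPYYY⇒ffffPYYYY⇒ffffeYYYY⇒ffffegYYY⇒ffffeggYY⇒ffffegggY⇒ffffegggg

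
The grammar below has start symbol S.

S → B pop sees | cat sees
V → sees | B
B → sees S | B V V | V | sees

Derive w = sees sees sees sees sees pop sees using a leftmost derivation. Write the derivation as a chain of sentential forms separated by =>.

S => B pop sees   [S → B pop sees]
B pop sees => B V V pop sees   [B → B V V]
B V V pop sees => B V V V V pop sees   [B → B V V]
B V V V V pop sees => V V V V V pop sees   [B → V]
V V V V V pop sees => sees V V V V pop sees   [V → sees]
sees V V V V pop sees => sees sees V V V pop sees   [V → sees]
sees sees V V V pop sees => sees sees sees V V pop sees   [V → sees]
sees sees sees V V pop sees => sees sees sees B V pop sees   [V → B]
sees sees sees B V pop sees => sees sees sees sees V pop sees   [B → sees]
sees sees sees sees V pop sees => sees sees sees sees sees pop sees   [V → sees]

S => B pop sees => B V V pop sees => B V V V V pop sees => V V V V V pop sees => sees V V V V pop sees => sees sees V V V pop sees => sees sees sees V V pop sees => sees sees sees B V pop sees => sees sees sees sees V pop sees => sees sees sees sees sees pop sees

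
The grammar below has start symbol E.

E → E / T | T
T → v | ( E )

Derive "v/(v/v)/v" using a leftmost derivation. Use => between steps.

E => E/T   [E → E / T]
E/T => E/T/T   [E → E / T]
E/T/T => T/T/T   [E → T]
T/T/T => v/T/T   [T → v]
v/T/T => v/(E)/T   [T → ( E )]
v/(E)/T => v/(E/T)/T   [E → E / T]
v/(E/T)/T => v/(T/T)/T   [E → T]
v/(T/T)/T => v/(v/T)/T   [T → v]
v/(v/T)/T => v/(v/v)/T   [T → v]
v/(v/v)/T => v/(v/v)/v   [T → v]

E => E/T => E/T/T => T/T/T => v/T/T => v/(E)/T => v/(E/T)/T => v/(T/T)/T => v/(v/T)/T => v/(v/v)/T => v/(v/v)/v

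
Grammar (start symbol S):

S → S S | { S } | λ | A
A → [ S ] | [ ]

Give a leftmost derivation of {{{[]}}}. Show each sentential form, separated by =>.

S => {S} => {{S}} => {{{S}}} => {{{A}}} => {{{[]}}}

S => {S}   [S → { S }]
{S} => {{S}}   [S → { S }]
{{S}} => {{{S}}}   [S → { S }]
{{{S}}} => {{{A}}}   [S → A]
{{{A}}} => {{{[]}}}   [A → [ ]]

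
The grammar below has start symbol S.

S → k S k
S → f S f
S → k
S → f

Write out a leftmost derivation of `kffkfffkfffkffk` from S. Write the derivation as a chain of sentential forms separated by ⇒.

S ⇒ kSk   [S → k S k]
kSk ⇒ kfSfk   [S → f S f]
kfSfk ⇒ kffSffk   [S → f S f]
kffSffk ⇒ kffkSkffk   [S → k S k]
kffkSkffk ⇒ kffkfSfkffk   [S → f S f]
kffkfSfkffk ⇒ kffkffSffkffk   [S → f S f]
kffkffSffkffk ⇒ kffkfffSfffkffk   [S → f S f]
kffkfffSfffkffk ⇒ kffkfffkfffkffk   [S → k]

S⇒kSk⇒kfSfk⇒kffSffk⇒kffkSkffk⇒kffkfSfkffk⇒kffkffSffkffk⇒kffkfffSfffkffk⇒kffkfffkfffkffk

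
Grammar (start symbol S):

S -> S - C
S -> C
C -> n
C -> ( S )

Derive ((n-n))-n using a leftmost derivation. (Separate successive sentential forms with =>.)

S => S-C => C-C => (S)-C => (C)-C => ((S))-C => ((S-C))-C => ((C-C))-C => ((n-C))-C => ((n-n))-C => ((n-n))-n

S => S-C   [S -> S - C]
S-C => C-C   [S -> C]
C-C => (S)-C   [C -> ( S )]
(S)-C => (C)-C   [S -> C]
(C)-C => ((S))-C   [C -> ( S )]
((S))-C => ((S-C))-C   [S -> S - C]
((S-C))-C => ((C-C))-C   [S -> C]
((C-C))-C => ((n-C))-C   [C -> n]
((n-C))-C => ((n-n))-C   [C -> n]
((n-n))-C => ((n-n))-n   [C -> n]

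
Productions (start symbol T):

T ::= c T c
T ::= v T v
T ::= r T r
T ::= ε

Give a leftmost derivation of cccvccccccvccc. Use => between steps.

T => cTc   [T ::= c T c]
cTc => ccTcc   [T ::= c T c]
ccTcc => cccTccc   [T ::= c T c]
cccTccc => cccvTvccc   [T ::= v T v]
cccvTvccc => cccvcTcvccc   [T ::= c T c]
cccvcTcvccc => cccvccTccvccc   [T ::= c T c]
cccvccTccvccc => cccvcccTcccvccc   [T ::= c T c]
cccvcccTcccvccc => cccvccccccvccc   [T ::= ε]

T=>cTc=>ccTcc=>cccTccc=>cccvTvccc=>cccvcTcvccc=>cccvccTccvccc=>cccvcccTcccvccc=>cccvccccccvccc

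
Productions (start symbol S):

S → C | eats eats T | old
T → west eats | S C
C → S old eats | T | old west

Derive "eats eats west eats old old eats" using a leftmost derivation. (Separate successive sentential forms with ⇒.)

S ⇒ eats eats T ⇒ eats eats S C ⇒ eats eats C C ⇒ eats eats T C ⇒ eats eats west eats C ⇒ eats eats west eats S old eats ⇒ eats eats west eats old old eats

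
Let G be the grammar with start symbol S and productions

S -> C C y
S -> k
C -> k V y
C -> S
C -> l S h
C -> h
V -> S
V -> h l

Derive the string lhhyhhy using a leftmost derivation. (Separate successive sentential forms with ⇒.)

S ⇒ CCy   [S -> C C y]
CCy ⇒ lShCy   [C -> l S h]
lShCy ⇒ lCCyhCy   [S -> C C y]
lCCyhCy ⇒ lhCyhCy   [C -> h]
lhCyhCy ⇒ lhhyhCy   [C -> h]
lhhyhCy ⇒ lhhyhhy   [C -> h]

S ⇒ CCy ⇒ lShCy ⇒ lCCyhCy ⇒ lhCyhCy ⇒ lhhyhCy ⇒ lhhyhhy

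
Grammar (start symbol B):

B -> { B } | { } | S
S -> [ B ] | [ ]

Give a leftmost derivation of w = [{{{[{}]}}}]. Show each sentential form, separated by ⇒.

B ⇒ S ⇒ [B] ⇒ [{B}] ⇒ [{{B}}] ⇒ [{{{B}}}] ⇒ [{{{S}}}] ⇒ [{{{[B]}}}] ⇒ [{{{[{}]}}}]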